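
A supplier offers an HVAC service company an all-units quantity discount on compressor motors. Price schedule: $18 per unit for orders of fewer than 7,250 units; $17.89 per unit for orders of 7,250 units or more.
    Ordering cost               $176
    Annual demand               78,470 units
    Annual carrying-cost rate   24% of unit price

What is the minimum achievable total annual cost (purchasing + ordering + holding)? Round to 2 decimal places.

H₁ = 24%×$18 = $4.3200;  H₂ = 24%×$17.89 = $4.2936
EOQ₁ = √(2×78,470×176/4.3200) = 2,528.61  (< 7,250, feasible at tier 1)
EOQ₂ = √(2×78,470×176/4.2936) = 2,536.37  (< 7,250 → use Q = 7,250 at tier-2 price)
TC(tier 1 (EOQ₁), Q≈2,528.6) = $1,423,383.58
TC(tier 2, Q≈7,250.0) = $1,421,297.53
Minimum at tier 2: $1,421,297.53

$1,421,297.53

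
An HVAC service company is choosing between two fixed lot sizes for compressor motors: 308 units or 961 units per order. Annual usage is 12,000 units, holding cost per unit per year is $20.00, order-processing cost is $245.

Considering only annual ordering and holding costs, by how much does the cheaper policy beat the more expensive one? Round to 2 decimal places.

For each Q, cost = (D/Q)·S + (Q/2)·H.
TC(308) = (12,000/308)×245 + (308/2)×20 = $12,625.45
TC(961) = (12,000/961)×245 + (961/2)×20 = $12,669.31
Cheaper: Q = 308.  Difference = $43.86

$43.86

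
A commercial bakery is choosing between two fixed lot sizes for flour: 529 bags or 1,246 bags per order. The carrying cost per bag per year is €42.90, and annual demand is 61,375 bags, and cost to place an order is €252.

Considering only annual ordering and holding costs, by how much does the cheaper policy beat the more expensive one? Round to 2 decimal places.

TC(Q) = (D/Q)S + (Q/2)H
TC(529) = (61,375/529)×252 + (529/2)×42.9 = €40,584.29
TC(1,246) = (61,375/1,246)×252 + (1,246/2)×42.9 = €39,139.62
Cheaper: Q = 1,246.  Difference = €1,444.67

€1,444.67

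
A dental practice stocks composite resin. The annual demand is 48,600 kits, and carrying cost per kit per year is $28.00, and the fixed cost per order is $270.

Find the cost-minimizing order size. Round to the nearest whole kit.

Optimal lot size Q* = (2 × 48,600 × $270 / $28)^½ ≈ 968.14

968 kits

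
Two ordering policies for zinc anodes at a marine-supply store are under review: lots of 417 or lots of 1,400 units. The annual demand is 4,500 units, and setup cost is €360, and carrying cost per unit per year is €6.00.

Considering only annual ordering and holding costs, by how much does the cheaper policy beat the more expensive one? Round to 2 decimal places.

€221.25

Annual cost at Q: ordering D·S/Q plus holding Q·H/2.
TC(417) = (4,500/417)×360 + (417/2)×6 = €5,135.89
TC(1,400) = (4,500/1,400)×360 + (1,400/2)×6 = €5,357.14
Lots of 417 are cheaper by €221.25.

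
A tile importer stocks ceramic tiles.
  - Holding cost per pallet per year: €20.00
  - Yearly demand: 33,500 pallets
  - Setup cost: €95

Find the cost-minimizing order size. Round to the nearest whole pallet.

564 pallets

EOQ = √(2DS/H) = √(2 × 33,500 × 95 / 20)
    = √(318,250.00) ≈ 564.14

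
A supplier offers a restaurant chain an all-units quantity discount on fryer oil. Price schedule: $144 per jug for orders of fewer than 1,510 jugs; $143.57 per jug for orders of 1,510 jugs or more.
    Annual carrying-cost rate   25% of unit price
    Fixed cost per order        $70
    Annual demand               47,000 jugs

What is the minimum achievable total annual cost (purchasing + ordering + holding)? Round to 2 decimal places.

H₁ = 25%×$144 = $36.0000;  H₂ = 25%×$143.57 = $35.8925
EOQ₁ = √(2×47,000×70/36.0000) = 427.53  (< 1,510, feasible at tier 1)
EOQ₂ = √(2×47,000×70/35.8925) = 428.16  (< 1,510 → use Q = 1,510 at tier-2 price)
TC(tier 1 (EOQ₁), Q≈427.5) = $6,783,390.91
TC(tier 2, Q≈1,510.0) = $6,777,067.65
Minimum at tier 2: $6,777,067.65

$6,777,067.65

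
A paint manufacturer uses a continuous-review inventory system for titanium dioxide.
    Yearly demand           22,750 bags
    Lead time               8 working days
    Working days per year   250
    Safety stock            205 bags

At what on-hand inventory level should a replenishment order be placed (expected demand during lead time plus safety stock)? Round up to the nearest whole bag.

Daily demand d = 22,750 / 250 = 91.000 bags/day
Demand during lead time = 91.000 × 8 = 728.00
Reorder point = 728.00 + 205 = 933.00 → round up

933 bags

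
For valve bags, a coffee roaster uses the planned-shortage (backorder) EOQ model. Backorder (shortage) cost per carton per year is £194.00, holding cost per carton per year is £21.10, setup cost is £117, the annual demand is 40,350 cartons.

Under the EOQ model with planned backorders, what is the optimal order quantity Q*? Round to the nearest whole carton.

Q* = √(2DS/H) · √((H + b)/b)
   = √(2 × 40,350 × 117 / 21.1) · √((21.1 + 194) / 194)
   = 668.942 × 1.0530 ≈ 704.38

704 cartons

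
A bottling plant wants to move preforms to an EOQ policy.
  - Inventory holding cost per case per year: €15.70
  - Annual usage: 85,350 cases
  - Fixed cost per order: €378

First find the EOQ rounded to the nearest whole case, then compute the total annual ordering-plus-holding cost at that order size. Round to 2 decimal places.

€31,828.23

Optimal lot size Q* = (2 × 85,350 × €378 / €15.7)^½ ≈ 2,027.28 → Q = 2,027 cases
Orders/yr = 85,350/2,027 = 42.107; ordering cost = 42.107 × €378 = €15,916.28
Average inventory = 2,027/2 = 1013.5; holding cost = 1013.5 × €15.7 = €15,911.95
Total = €15,916.28 + €15,911.95 = €31,828.23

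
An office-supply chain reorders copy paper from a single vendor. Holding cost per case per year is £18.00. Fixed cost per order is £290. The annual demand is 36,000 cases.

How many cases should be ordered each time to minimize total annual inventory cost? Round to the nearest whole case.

EOQ = √(2DS/H) = √(2 × 36,000 × 290 / 18)
    = √(1,160,000.00) ≈ 1,077.03

1,077 cases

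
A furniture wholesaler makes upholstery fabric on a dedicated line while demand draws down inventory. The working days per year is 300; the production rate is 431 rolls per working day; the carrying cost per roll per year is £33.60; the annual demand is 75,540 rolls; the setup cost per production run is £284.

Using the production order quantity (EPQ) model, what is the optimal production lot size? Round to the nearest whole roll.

Daily demand d = 75,540/300 = 251.800; p = 431; 1 − d/p = 0.41578
EPQ = √(2DS / (H(1 − d/p)))
    = √(2 × 75,540 × 284 / (33.6 × 0.41578)) ≈ 1,752.52

1,753 rolls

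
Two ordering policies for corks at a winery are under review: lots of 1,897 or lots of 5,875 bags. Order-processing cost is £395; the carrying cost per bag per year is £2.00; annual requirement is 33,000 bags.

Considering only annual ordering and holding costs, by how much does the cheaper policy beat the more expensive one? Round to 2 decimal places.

£674.65

Annual cost at Q: ordering D·S/Q plus holding Q·H/2.
TC(1,897) = (33,000/1,897)×395 + (1,897/2)×2 = £8,768.38
TC(5,875) = (33,000/5,875)×395 + (5,875/2)×2 = £8,093.72
|ΔTC| = |£8,768.38 − £8,093.72| = £674.65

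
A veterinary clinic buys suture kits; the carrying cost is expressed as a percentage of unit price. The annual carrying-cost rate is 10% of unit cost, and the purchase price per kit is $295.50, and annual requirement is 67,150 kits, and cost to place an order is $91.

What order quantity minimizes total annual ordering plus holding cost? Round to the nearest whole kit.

Carrying cost H = $295.5 × 10% = $29.5500/kit/yr
Q* = √(2·D·S / H) = √(2·67,150·91 / 29.55) = √413,580.4 ≈ 643.10

643 kits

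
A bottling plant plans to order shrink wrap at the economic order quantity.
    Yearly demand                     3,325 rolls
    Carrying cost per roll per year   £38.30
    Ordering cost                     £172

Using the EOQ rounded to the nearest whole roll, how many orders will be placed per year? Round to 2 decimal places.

EOQ = √(2DS/H) = √(2 × 3,325 × 172 / 38.3)
    = √(29,864.23) ≈ 172.81 → Q = 173
Orders per year = D/Q = 3,325 / 173 = 19.220

19.22 orders per year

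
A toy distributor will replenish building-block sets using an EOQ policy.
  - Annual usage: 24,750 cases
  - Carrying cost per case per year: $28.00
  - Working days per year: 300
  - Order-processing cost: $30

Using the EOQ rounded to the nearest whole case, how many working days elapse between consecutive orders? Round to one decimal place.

Optimal lot size Q* = (2 × 24,750 × $30 / $28)^½ ≈ 230.29 → Q = 230 cases
Days between orders = 300 / (D/Q) = 300 / 107.609 ≈ 2.788

2.8 days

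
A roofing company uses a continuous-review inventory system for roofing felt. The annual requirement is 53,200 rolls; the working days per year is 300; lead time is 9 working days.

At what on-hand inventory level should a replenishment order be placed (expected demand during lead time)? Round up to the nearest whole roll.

1,596 rolls

Daily demand d = 53,200 / 300 = 177.333 rolls/day
Demand during lead time = 177.333 × 9 = 1,596.00
Reorder point = 1,596.00 → round up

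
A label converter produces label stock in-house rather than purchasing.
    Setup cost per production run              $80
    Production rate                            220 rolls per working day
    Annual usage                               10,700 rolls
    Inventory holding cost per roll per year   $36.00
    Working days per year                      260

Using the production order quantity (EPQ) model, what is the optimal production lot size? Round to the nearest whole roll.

242 rolls

Daily demand d = 10,700/260 = 41.154; p = 220; 1 − d/p = 0.81294
EPQ = √(2DS / (H(1 − d/p)))
    = √(2 × 10,700 × 80 / (36 × 0.81294)) ≈ 241.86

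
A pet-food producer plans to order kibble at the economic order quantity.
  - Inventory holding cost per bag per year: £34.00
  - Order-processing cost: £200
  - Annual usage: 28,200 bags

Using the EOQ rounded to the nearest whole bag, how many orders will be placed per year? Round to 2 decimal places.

48.96 orders per year

Optimal lot size Q* = (2 × 28,200 × £200 / £34)^½ ≈ 575.99 → Q = 576
Orders per year = D/Q = 28,200 / 576 = 48.958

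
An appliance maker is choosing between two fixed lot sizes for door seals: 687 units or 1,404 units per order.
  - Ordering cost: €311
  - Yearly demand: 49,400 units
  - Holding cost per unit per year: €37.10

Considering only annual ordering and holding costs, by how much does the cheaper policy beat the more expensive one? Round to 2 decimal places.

For each Q, cost = (D/Q)·S + (Q/2)·H.
TC(687) = (49,400/687)×311 + (687/2)×37.1 = €35,106.88
TC(1,404) = (49,400/1,404)×311 + (1,404/2)×37.1 = €36,986.79
Lots of 687 are cheaper by €1,879.91.

€1,879.91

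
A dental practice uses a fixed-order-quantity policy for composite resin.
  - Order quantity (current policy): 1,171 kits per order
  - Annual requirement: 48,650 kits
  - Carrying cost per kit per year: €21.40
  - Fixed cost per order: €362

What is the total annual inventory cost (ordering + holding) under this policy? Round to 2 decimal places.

Ordering: D/Q × S = 48,650/1,171 × €362 = €15,039.54
Holding:  Q/2 × H = 1,171/2 × €21.4 = €12,529.70
Total = €15,039.54 + €12,529.70 = €27,569.24

€27,569.24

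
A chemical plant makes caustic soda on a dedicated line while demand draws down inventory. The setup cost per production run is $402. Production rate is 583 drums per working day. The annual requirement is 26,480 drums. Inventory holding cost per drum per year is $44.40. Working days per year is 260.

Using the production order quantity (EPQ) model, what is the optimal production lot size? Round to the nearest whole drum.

d = 26,480/260 = 101.8462 drums/day;  effective holding cost H(1 − d/p) = 44.4·(1 − 101.8462/583) = 36.64362
Q* = √(2DS / H_eff) = √(2·26,480·402 / 36.64362) ≈ 762.23

762 drums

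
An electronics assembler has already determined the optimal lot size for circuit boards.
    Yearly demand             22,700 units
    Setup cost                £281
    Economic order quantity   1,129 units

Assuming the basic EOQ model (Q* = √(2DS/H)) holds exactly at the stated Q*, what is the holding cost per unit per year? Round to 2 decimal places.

EOQ relation: Q² = 2DS/H, so rearrange for the unknown.
H = 2DS / Q² = 2 × 22,700 × 281 / 1,129² = 10.0086

£10.01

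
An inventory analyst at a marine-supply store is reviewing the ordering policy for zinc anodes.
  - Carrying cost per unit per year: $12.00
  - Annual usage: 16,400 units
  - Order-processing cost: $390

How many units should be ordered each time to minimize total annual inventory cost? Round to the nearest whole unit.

1,032 units

Q* = √(2·D·S / H) = √(2·16,400·390 / 12) = √1,066,000.0 ≈ 1,032.47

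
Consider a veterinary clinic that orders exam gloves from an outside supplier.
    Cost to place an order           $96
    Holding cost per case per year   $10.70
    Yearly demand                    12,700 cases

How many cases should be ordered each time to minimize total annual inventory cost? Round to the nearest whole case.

2DS/H = 2·12,700·96/10.7 = 227,887.85
EOQ = √227,887.85 ≈ 477.38

477 cases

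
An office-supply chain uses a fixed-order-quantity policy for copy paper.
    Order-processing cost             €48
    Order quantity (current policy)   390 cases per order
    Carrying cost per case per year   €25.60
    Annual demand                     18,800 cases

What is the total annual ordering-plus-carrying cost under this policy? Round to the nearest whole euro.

Annual ordering cost = (D/Q)·S = (18,800/390) × 48 = €2,313.85
Annual holding cost  = (Q/2)·H = (390/2) × 25.6 = €4,992.00
Total = €2,313.85 + €4,992.00 = €7,305.85

€7,306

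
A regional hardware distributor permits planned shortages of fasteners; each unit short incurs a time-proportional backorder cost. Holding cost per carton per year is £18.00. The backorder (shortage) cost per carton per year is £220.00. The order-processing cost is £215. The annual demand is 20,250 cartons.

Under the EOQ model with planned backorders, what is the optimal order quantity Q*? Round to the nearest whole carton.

Basic EOQ = √(2·20,250·215/18) = 695.521
Backorder adjustment √((H+b)/b) = √((18+220)/220) = 1.0401
Q* = 695.521 × 1.0401 ≈ 723.42

723 cartons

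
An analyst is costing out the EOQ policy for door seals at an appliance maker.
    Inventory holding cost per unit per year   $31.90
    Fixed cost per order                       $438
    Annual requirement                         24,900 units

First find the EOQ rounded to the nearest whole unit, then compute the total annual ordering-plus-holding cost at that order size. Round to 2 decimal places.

Optimal lot size Q* = (2 × 24,900 × $438 / $31.9)^½ ≈ 826.91 → Q = 827 units
Orders/yr = 24,900/827 = 30.109; ordering cost = 30.109 × $438 = $13,187.67
Average inventory = 827/2 = 413.5; holding cost = 413.5 × $31.9 = $13,190.65
Total = $13,187.67 + $13,190.65 = $26,378.32

$26,378.32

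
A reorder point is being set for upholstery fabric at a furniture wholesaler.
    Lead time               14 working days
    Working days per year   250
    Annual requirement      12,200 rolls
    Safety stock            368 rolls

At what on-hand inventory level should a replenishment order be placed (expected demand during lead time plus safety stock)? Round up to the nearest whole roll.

1,052 rolls

Daily demand d = 12,200 / 250 = 48.800 rolls/day
Demand during lead time = 48.800 × 14 = 683.20
Reorder point = 683.20 + 368 = 1,051.20 → round up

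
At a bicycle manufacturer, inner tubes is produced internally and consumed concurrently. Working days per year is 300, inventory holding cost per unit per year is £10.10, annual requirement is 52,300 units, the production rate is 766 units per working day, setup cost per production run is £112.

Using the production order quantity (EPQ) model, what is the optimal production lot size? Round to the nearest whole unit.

Daily demand d = 52,300/300 = 174.333; p = 766; 1 − d/p = 0.77241
EPQ = √(2DS / (H(1 − d/p)))
    = √(2 × 52,300 × 112 / (10.1 × 0.77241)) ≈ 1,225.43

1,225 units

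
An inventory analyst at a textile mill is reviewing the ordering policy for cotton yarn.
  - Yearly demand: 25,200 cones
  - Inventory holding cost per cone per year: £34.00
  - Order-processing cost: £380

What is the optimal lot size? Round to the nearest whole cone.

751 cones

2DS/H = 2·25,200·380/34 = 563,294.12
EOQ = √563,294.12 ≈ 750.53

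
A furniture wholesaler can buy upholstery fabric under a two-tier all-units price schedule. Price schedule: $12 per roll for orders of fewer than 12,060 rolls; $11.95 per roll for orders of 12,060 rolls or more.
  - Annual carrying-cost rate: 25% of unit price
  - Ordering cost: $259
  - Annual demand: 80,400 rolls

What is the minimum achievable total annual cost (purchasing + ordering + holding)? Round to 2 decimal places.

H₁ = 25%×$12 = $3.0000;  H₂ = 25%×$11.95 = $2.9875
EOQ₁ = √(2×80,400×259/3.0000) = 3,725.91  (< 12,060, feasible at tier 1)
EOQ₂ = √(2×80,400×259/2.9875) = 3,733.70  (< 12,060 → use Q = 12,060 at tier-2 price)
TC(tier 1 (EOQ₁), Q≈3,725.9) = $975,977.73
TC(tier 2, Q≈12,060.0) = $980,521.29
Minimum at tier 1 (EOQ₁): $975,977.73

$975,977.73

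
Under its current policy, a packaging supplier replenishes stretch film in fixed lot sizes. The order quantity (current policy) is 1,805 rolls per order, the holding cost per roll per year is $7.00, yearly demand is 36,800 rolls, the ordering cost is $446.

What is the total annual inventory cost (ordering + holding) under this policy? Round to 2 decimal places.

$15,410.46

Annual ordering cost = (D/Q)·S = (36,800/1,805) × 446 = $9,092.96
Annual holding cost  = (Q/2)·H = (1,805/2) × 7 = $6,317.50
Total = $9,092.96 + $6,317.50 = $15,410.46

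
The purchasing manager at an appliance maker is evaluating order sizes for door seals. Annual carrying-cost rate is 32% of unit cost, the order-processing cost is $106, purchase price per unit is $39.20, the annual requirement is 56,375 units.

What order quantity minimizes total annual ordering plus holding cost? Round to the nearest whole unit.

Holding cost per unit per year: H = 32% × $39.2 = $12.5440
Q* = √(2·D·S / H) = √(2·56,375·106 / 12.544) = √952,766.3 ≈ 976.10

976 units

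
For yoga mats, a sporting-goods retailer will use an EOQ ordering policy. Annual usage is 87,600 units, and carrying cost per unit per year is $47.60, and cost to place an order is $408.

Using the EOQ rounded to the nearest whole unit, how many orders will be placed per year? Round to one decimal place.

Q* = √(2·D·S / H) = √(2·87,600·408 / 47.6) = √1,501,714.3 ≈ 1,225.44 → Q = 1,225
Orders per year = D/Q = 87,600 / 1,225 = 71.510

71.5 orders per year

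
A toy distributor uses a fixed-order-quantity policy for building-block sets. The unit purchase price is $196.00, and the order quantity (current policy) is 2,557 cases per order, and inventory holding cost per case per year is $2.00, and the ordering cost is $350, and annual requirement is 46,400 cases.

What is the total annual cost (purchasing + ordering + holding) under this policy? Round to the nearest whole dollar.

Annual ordering cost = (D/Q)·S = (46,400/2,557) × 350 = $6,351.19
Annual holding cost  = (Q/2)·H = (2,557/2) × 2 = $2,557.00
Purchase cost = D·C = 46,400 × 196 = $9,094,400.00
Total = $6,351.19 + $2,557.00 + $9,094,400.00 = $9,103,308.19

$9,103,308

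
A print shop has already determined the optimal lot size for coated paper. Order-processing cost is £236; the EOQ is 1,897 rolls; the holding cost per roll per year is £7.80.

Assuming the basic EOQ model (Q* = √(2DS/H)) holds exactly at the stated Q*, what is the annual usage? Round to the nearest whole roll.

59,469 rolls per year

From Q* = √(2DS/H) ⇒ Q*² = 2DS/H.
D = Q²H / (2S) = 1,897² × 7.8 / (2 × 236) = 59,468.54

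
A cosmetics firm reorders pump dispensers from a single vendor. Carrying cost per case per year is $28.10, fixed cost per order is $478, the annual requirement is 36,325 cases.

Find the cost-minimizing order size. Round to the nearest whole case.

EOQ = √(2DS/H) = √(2 × 36,325 × 478 / 28.1)
    = √(1,235,825.62) ≈ 1,111.68

1,112 cases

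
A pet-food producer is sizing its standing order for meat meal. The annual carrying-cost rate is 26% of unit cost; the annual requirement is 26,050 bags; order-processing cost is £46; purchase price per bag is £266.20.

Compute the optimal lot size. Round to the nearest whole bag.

Holding cost per bag per year: H = 26% × £266.2 = £69.2120
2DS/H = 2·26,050·46/69.212 = 34,626.94
EOQ = √34,626.94 ≈ 186.08

186 bags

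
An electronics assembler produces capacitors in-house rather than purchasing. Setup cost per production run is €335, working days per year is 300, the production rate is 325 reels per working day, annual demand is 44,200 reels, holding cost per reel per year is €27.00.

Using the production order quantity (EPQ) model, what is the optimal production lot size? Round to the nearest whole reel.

Daily demand d = 44,200/300 = 147.333; p = 325; 1 − d/p = 0.54667
EPQ = √(2DS / (H(1 − d/p)))
    = √(2 × 44,200 × 335 / (27 × 0.54667)) ≈ 1,416.46

1,416 reels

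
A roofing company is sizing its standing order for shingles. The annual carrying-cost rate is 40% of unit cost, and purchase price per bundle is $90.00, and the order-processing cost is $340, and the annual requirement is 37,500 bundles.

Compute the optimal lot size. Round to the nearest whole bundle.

842 bundles

Holding cost per bundle per year: H = 40% × $90 = $36.0000
Optimal lot size Q* = (2 × 37,500 × $340 / $36)^½ ≈ 841.63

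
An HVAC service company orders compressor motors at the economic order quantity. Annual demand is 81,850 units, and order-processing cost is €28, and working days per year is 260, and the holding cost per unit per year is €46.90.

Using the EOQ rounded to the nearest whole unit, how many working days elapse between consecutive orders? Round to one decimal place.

Optimal lot size Q* = (2 × 81,850 × €28 / €46.9)^½ ≈ 312.62 → Q = 313 units
Days between orders = 260 / (D/Q) = 260 / 261.502 ≈ 0.994

1.0 days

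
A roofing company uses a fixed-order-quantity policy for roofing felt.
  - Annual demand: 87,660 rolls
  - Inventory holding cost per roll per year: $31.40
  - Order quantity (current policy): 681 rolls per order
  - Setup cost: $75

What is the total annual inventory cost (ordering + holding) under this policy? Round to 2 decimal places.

$20,345.89

Ordering: D/Q × S = 87,660/681 × $75 = $9,654.19
Holding:  Q/2 × H = 681/2 × $31.4 = $10,691.70
Total = $9,654.19 + $10,691.70 = $20,345.89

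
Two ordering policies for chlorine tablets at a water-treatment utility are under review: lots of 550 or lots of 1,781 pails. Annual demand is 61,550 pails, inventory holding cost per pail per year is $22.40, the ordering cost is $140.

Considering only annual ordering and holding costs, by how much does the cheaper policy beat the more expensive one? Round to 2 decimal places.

Annual cost at Q: ordering D·S/Q plus holding Q·H/2.
TC(550) = (61,550/550)×140 + (550/2)×22.4 = $21,827.27
TC(1,781) = (61,550/1,781)×140 + (1,781/2)×22.4 = $24,785.49
|ΔTC| = |$21,827.27 − $24,785.49| = $2,958.22

$2,958.22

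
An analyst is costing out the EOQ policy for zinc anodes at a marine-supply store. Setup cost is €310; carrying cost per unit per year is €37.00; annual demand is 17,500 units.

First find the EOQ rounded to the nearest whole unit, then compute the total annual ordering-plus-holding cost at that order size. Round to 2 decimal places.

2DS/H = 2·17,500·310/37 = 293,243.24
EOQ = √293,243.24 ≈ 541.52 → Q = 542 units
Orders/yr = 17,500/542 = 32.288; ordering cost = 32.288 × €310 = €10,009.23
Average inventory = 542/2 = 271; holding cost = 271 × €37 = €10,027.00
Total = €10,009.23 + €10,027.00 = €20,036.23

€20,036.23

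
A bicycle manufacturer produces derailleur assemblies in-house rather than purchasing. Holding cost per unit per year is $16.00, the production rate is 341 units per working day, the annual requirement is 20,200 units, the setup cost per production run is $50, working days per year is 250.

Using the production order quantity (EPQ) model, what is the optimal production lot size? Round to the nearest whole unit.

407 units

Daily demand d = 20,200/250 = 80.800; p = 341; 1 − d/p = 0.76305
EPQ = √(2DS / (H(1 − d/p)))
    = √(2 × 20,200 × 50 / (16 × 0.76305)) ≈ 406.76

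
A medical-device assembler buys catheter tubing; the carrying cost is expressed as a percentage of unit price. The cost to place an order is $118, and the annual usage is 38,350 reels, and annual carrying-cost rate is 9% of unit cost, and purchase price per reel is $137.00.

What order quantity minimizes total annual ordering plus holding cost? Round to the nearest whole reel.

857 reels

Carrying cost H = $137 × 9% = $12.3300/reel/yr
EOQ = √(2DS/H) = √(2 × 38,350 × 118 / 12.33)
    = √(734,030.82) ≈ 856.76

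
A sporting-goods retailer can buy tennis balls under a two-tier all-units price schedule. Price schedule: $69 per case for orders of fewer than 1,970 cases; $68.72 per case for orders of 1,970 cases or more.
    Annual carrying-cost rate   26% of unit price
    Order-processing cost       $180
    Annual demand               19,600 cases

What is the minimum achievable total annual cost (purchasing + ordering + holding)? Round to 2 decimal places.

H₁ = 26%×$69 = $17.9400;  H₂ = 26%×$68.72 = $17.8672
EOQ₁ = √(2×19,600×180/17.9400) = 627.15  (< 1,970, feasible at tier 1)
EOQ₂ = √(2×19,600×180/17.8672) = 628.42  (< 1,970 → use Q = 1,970 at tier-2 price)
TC(tier 1 (EOQ₁), Q≈627.1) = $1,363,650.98
TC(tier 2, Q≈1,970.0) = $1,366,302.05
Minimum at tier 1 (EOQ₁): $1,363,650.98

$1,363,650.98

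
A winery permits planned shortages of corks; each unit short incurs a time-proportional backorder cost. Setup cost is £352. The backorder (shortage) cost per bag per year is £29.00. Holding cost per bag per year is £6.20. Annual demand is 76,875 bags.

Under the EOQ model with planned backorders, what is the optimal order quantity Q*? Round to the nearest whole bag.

Basic EOQ = √(2·76,875·352/6.2) = 2,954.494
Backorder adjustment √((H+b)/b) = √((6.2+29)/29) = 1.1017
Q* = 2,954.494 × 1.1017 ≈ 3,255.03

3,255 bags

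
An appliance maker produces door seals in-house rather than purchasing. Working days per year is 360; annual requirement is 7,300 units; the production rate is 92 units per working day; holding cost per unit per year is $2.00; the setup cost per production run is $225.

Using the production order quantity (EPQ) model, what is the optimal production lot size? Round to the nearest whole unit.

d = 7,300/360 = 20.2778 units/day;  effective holding cost H(1 − d/p) = 2·(1 − 20.2778/92) = 1.55918
Q* = √(2DS / H_eff) = √(2·7,300·225 / 1.55918) ≈ 1,451.51

1,452 units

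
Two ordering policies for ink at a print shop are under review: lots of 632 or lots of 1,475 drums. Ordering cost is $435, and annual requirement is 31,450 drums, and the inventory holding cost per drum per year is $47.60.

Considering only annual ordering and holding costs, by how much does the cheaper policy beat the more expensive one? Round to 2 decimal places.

$7,691.73

Annual cost at Q: ordering D·S/Q plus holding Q·H/2.
TC(632) = (31,450/632)×435 + (632/2)×47.6 = $36,688.36
TC(1,475) = (31,450/1,475)×435 + (1,475/2)×47.6 = $44,380.08
Lots of 632 are cheaper by $7,691.73.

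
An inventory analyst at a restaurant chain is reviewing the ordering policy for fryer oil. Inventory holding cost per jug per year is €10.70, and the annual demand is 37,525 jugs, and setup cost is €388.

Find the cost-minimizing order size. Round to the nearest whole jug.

2DS/H = 2·37,525·388/10.7 = 2,721,439.25
EOQ = √2,721,439.25 ≈ 1,649.68

1,650 jugs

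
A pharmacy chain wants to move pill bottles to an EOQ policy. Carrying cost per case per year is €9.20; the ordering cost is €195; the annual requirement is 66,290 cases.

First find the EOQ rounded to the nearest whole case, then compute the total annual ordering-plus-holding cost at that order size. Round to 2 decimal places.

€15,422.34

Q* = √(2·D·S / H) = √(2·66,290·195 / 9.2) = √2,810,119.6 ≈ 1,676.34 → Q = 1,676 cases
Annual ordering cost = (D/Q)·S = (66,290/1,676) × 195 = €7,712.74
Annual holding cost  = (Q/2)·H = (1,676/2) × 9.2 = €7,709.60
Total = €7,712.74 + €7,709.60 = €15,422.34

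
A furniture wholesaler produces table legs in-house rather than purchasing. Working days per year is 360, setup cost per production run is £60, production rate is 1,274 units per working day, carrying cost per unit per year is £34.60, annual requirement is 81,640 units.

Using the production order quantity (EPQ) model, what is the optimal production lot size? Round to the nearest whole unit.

587 units

d = 81,640/360 = 226.7778 units/day;  effective holding cost H(1 − d/p) = 34.6·(1 − 226.7778/1274) = 28.44104
Q* = √(2DS / H_eff) = √(2·81,640·60 / 28.44104) ≈ 586.91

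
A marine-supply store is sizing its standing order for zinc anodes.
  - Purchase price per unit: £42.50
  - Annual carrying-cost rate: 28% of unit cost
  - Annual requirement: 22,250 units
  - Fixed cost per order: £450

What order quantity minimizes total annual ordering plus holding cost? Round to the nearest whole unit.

1,297 units

Carrying cost H = £42.5 × 28% = £11.9000/unit/yr
Optimal lot size Q* = (2 × 22,250 × £450 / £11.9)^½ ≈ 1,297.22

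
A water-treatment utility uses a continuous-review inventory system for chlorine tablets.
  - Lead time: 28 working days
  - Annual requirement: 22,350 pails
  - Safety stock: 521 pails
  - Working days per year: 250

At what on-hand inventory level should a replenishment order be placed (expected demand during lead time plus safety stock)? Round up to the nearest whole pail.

3,025 pails

Daily demand d = 22,350 / 250 = 89.400 pails/day
Demand during lead time = 89.400 × 28 = 2,503.20
Reorder point = 2,503.20 + 521 = 3,024.20 → round up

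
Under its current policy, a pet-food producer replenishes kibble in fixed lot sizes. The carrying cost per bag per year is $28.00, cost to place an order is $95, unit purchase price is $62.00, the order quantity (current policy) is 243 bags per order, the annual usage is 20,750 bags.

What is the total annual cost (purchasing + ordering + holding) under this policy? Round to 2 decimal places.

$1,298,014.14

Annual ordering cost = (D/Q)·S = (20,750/243) × 95 = $8,112.14
Annual holding cost  = (Q/2)·H = (243/2) × 28 = $3,402.00
Purchase cost = D·C = 20,750 × 62 = $1,286,500.00
Total = $8,112.14 + $3,402.00 + $1,286,500.00 = $1,298,014.14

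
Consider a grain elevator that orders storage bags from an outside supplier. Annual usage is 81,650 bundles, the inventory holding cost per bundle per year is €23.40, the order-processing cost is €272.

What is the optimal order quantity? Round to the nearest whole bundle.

1,378 bundles

Optimal lot size Q* = (2 × 81,650 × €272 / €23.4)^½ ≈ 1,377.75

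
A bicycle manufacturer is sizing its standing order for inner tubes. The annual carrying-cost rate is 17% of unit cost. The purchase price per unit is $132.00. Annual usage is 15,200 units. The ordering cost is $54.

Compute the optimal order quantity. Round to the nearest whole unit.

270 units

Carrying cost H = $132 × 17% = $22.4400/unit/yr
Q* = √(2·D·S / H) = √(2·15,200·54 / 22.44) = √73,155.1 ≈ 270.47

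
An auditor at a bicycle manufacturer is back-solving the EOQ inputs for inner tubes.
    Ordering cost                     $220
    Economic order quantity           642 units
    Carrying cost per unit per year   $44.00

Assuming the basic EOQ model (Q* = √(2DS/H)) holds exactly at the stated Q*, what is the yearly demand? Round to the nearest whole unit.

From Q* = √(2DS/H) ⇒ Q*² = 2DS/H.
D = Q²H / (2S) = 642² × 44 / (2 × 220) = 41,216.40

41,216 units per year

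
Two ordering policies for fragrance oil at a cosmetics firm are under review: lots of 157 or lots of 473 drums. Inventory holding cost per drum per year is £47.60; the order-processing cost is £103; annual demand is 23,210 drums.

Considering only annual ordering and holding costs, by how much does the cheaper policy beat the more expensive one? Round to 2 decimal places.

£2,651.96

Annual cost at Q: ordering D·S/Q plus holding Q·H/2.
TC(157) = (23,210/157)×103 + (157/2)×47.6 = £18,963.54
TC(473) = (23,210/473)×103 + (473/2)×47.6 = £16,311.59
Lots of 473 are cheaper by £2,651.96.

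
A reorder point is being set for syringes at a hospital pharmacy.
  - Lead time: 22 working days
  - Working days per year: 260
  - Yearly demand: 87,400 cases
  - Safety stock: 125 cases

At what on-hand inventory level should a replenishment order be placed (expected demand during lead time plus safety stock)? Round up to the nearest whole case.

Daily demand d = 87,400 / 260 = 336.154 cases/day
Demand during lead time = 336.154 × 22 = 7,395.38
Reorder point = 7,395.38 + 125 = 7,520.38 → round up

7,521 cases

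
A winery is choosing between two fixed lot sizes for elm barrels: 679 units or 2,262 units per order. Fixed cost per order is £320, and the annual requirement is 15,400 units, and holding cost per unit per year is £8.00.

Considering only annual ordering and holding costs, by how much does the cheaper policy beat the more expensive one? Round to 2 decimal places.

£1,252.87

Annual cost at Q: ordering D·S/Q plus holding Q·H/2.
TC(679) = (15,400/679)×320 + (679/2)×8 = £9,973.73
TC(2,262) = (15,400/2,262)×320 + (2,262/2)×8 = £11,226.60
Lots of 679 are cheaper by £1,252.87.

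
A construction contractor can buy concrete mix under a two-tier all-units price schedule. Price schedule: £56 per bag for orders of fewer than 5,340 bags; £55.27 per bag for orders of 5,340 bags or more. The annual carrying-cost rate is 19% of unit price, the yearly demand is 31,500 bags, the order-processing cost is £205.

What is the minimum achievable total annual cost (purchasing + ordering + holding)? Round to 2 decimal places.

H₁ = 19%×£56 = £10.6400;  H₂ = 19%×£55.27 = £10.5013
EOQ₁ = √(2×31,500×205/10.6400) = 1,101.73  (< 5,340, feasible at tier 1)
EOQ₂ = √(2×31,500×205/10.5013) = 1,108.99  (< 5,340 → use Q = 5,340 at tier-2 price)
TC(tier 1 (EOQ₁), Q≈1,101.7) = £1,775,722.44
TC(tier 2, Q≈5,340.0) = £1,770,252.74
Minimum at tier 2: £1,770,252.74

£1,770,252.74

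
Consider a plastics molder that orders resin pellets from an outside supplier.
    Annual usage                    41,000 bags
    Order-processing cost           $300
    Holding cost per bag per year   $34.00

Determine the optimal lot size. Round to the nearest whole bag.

851 bags

EOQ = √(2DS/H) = √(2 × 41,000 × 300 / 34)
    = √(723,529.41) ≈ 850.61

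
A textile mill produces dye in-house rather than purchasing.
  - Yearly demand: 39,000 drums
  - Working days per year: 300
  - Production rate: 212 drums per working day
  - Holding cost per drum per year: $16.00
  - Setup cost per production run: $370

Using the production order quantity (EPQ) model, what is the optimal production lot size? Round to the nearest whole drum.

Daily demand d = 39,000/300 = 130.000; p = 212; 1 − d/p = 0.38679
EPQ = √(2DS / (H(1 − d/p)))
    = √(2 × 39,000 × 370 / (16 × 0.38679)) ≈ 2,159.48

2,159 drums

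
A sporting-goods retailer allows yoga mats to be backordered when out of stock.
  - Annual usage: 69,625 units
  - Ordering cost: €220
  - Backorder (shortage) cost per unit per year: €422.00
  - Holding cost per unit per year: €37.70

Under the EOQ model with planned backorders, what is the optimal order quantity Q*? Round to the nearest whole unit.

941 units

Basic EOQ = √(2·69,625·220/37.7) = 901.443
Backorder adjustment √((H+b)/b) = √((37.7+422)/422) = 1.0437
Q* = 901.443 × 1.0437 ≈ 940.85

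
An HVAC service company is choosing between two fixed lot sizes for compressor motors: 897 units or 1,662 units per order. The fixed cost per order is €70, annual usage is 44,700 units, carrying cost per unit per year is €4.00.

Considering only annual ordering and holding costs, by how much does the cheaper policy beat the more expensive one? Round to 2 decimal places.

€75.62

Annual cost at Q: ordering D·S/Q plus holding Q·H/2.
TC(897) = (44,700/897)×70 + (897/2)×4 = €5,282.29
TC(1,662) = (44,700/1,662)×70 + (1,662/2)×4 = €5,206.67
|ΔTC| = |€5,282.29 − €5,206.67| = €75.62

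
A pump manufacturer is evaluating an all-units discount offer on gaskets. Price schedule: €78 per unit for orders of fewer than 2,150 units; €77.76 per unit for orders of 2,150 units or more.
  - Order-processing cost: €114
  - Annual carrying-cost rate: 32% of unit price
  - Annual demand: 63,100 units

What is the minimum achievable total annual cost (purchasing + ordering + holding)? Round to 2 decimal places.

H₁ = 32%×€78 = €24.9600;  H₂ = 32%×€77.76 = €24.8832
EOQ₁ = √(2×63,100×114/24.9600) = 759.21  (< 2,150, feasible at tier 1)
EOQ₂ = √(2×63,100×114/24.8832) = 760.38  (< 2,150 → use Q = 2,150 at tier-2 price)
TC(tier 1 (EOQ₁), Q≈759.2) = €4,940,749.79
TC(tier 2, Q≈2,150.0) = €4,936,751.21
Minimum at tier 2: €4,936,751.21

€4,936,751.21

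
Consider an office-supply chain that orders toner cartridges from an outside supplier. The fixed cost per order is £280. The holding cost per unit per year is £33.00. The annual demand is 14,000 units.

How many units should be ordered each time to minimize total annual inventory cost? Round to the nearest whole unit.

487 units

EOQ = √(2DS/H) = √(2 × 14,000 × 280 / 33)
    = √(237,575.76) ≈ 487.42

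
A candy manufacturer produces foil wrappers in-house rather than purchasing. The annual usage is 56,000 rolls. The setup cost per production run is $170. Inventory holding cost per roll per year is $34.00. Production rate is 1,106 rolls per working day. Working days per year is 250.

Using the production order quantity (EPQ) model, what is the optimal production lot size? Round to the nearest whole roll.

d = 56,000/250 = 224.0000 rolls/day;  effective holding cost H(1 − d/p) = 34·(1 − 224.0000/1106) = 27.11392
Q* = √(2DS / H_eff) = √(2·56,000·170 / 27.11392) ≈ 837.99

838 rolls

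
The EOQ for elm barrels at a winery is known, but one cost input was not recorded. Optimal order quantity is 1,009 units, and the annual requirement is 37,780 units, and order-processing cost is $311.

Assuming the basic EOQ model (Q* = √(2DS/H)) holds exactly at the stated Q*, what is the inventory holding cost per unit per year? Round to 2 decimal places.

From Q* = √(2DS/H) ⇒ Q*² = 2DS/H.
H = 2DS / Q² = 2 × 37,780 × 311 / 1,009² = 23.0818

$23.08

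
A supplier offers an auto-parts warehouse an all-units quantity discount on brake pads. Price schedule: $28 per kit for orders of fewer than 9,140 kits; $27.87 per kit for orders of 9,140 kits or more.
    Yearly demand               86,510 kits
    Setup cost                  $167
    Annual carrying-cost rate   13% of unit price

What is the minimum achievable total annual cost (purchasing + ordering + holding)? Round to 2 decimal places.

$2,429,171.92

H₁ = 13%×$28 = $3.6400;  H₂ = 13%×$27.87 = $3.6231
EOQ₁ = √(2×86,510×167/3.6400) = 2,817.45  (< 9,140, feasible at tier 1)
EOQ₂ = √(2×86,510×167/3.6231) = 2,824.01  (< 9,140 → use Q = 9,140 at tier-2 price)
TC(tier 1 (EOQ₁), Q≈2,817.4) = $2,432,535.51
TC(tier 2, Q≈9,140.0) = $2,429,171.92
Minimum at tier 2: $2,429,171.92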